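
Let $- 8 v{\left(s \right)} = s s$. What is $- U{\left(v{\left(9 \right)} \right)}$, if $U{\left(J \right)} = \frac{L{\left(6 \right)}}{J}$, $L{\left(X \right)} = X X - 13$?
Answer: $\frac{184}{81} \approx 2.2716$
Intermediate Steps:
$v{\left(s \right)} = - \frac{s^{2}}{8}$ ($v{\left(s \right)} = - \frac{s s}{8} = - \frac{s^{2}}{8}$)
$L{\left(X \right)} = -13 + X^{2}$ ($L{\left(X \right)} = X^{2} - 13 = -13 + X^{2}$)
$U{\left(J \right)} = \frac{23}{J}$ ($U{\left(J \right)} = \frac{-13 + 6^{2}}{J} = \frac{-13 + 36}{J} = \frac{23}{J}$)
$- U{\left(v{\left(9 \right)} \right)} = - \frac{23}{\left(- \frac{1}{8}\right) 9^{2}} = - \frac{23}{\left(- \frac{1}{8}\right) 81} = - \frac{23}{- \frac{81}{8}} = - \frac{23 \left(-8\right)}{81} = \left(-1\right) \left(- \frac{184}{81}\right) = \frac{184}{81}$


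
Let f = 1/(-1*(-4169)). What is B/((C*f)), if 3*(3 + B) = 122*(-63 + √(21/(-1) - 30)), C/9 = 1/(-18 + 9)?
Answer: 10693485 - 508618*I*√51/3 ≈ 1.0693e+7 - 1.2108e+6*I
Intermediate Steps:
C = -1 (C = 9/(-18 + 9) = 9/(-9) = 9*(-⅑) = -1)
f = 1/4169 ≈ 0.00023987
B = -2565 + 122*I*√51/3 (B = -3 + (122*(-63 + √(21/(-1) - 30)))/3 = -3 + (122*(-63 + √(21*(-1) - 30)))/3 = -3 + (122*(-63 + √(-21 - 30)))/3 = -3 + (122*(-63 + √(-51)))/3 = -3 + (122*(-63 + I*√51))/3 = -3 + (-7686 + 122*I*√51)/3 = -3 + (-2562 + 122*I*√51/3) = -2565 + 122*I*√51/3 ≈ -2565.0 + 290.42*I)
B/((C*f)) = (-2565 + 122*I*√51/3)/((-1*1/4169)) = (-2565 + 122*I*√51/3)/(-1/4169) = (-2565 + 122*I*√51/3)*(-4169) = 10693485 - 508618*I*√51/3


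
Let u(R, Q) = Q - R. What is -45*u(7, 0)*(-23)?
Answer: -7245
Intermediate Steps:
-45*u(7, 0)*(-23) = -45*(0 - 1*7)*(-23) = -45*(0 - 7)*(-23) = -45*(-7)*(-23) = 315*(-23) = -7245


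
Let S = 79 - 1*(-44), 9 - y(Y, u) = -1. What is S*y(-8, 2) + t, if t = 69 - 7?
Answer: 1292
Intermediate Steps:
y(Y, u) = 10 (y(Y, u) = 9 - 1*(-1) = 9 + 1 = 10)
t = 62
S = 123 (S = 79 + 44 = 123)
S*y(-8, 2) + t = 123*10 + 62 = 1230 + 62 = 1292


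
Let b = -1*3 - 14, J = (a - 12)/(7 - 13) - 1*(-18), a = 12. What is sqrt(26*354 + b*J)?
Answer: sqrt(8898) ≈ 94.329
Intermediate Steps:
J = 18 (J = (12 - 12)/(7 - 13) - 1*(-18) = 0/(-6) + 18 = 0*(-1/6) + 18 = 0 + 18 = 18)
b = -17 (b = -3 - 14 = -17)
sqrt(26*354 + b*J) = sqrt(26*354 - 17*18) = sqrt(9204 - 306) = sqrt(8898)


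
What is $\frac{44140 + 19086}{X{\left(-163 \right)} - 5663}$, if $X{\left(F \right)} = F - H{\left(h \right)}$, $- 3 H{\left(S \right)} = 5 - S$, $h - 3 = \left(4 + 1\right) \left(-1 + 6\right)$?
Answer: $- \frac{189678}{17501} \approx -10.838$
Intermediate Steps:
$h = 28$ ($h = 3 + \left(4 + 1\right) \left(-1 + 6\right) = 3 + 5 \cdot 5 = 3 + 25 = 28$)
$H{\left(S \right)} = - \frac{5}{3} + \frac{S}{3}$ ($H{\left(S \right)} = - \frac{5 - S}{3} = - \frac{5}{3} + \frac{S}{3}$)
$X{\left(F \right)} = - \frac{23}{3} + F$ ($X{\left(F \right)} = F - \left(- \frac{5}{3} + \frac{1}{3} \cdot 28\right) = F - \left(- \frac{5}{3} + \frac{28}{3}\right) = F - \frac{23}{3} = - \frac{23}{3} + F$)
$\frac{44140 + 19086}{X{\left(-163 \right)} - 5663} = \frac{44140 + 19086}{\left(- \frac{23}{3} - 163\right) - 5663} = \frac{63226}{- \frac{512}{3} - 5663} = \frac{63226}{- \frac{17501}{3}} = 63226 \left(- \frac{3}{17501}\right) = - \frac{189678}{17501}$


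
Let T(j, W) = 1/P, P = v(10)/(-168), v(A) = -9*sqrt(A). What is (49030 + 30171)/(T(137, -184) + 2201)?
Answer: 7844463045/217996477 - 6652884*sqrt(10)/217996477 ≈ 35.888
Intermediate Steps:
P = 3*sqrt(10)/56 (P = -9*sqrt(10)/(-168) = -9*sqrt(10)*(-1/168) = 3*sqrt(10)/56 ≈ 0.16941)
T(j, W) = 28*sqrt(10)/15 (T(j, W) = 1/(3*sqrt(10)/56) = 28*sqrt(10)/15)
(49030 + 30171)/(T(137, -184) + 2201) = (49030 + 30171)/(28*sqrt(10)/15 + 2201) = 79201/(2201 + 28*sqrt(10)/15)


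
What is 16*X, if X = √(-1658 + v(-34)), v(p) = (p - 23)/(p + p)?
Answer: 8*I*√1915679/17 ≈ 651.33*I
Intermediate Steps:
v(p) = (-23 + p)/(2*p) (v(p) = (-23 + p)/((2*p)) = (-23 + p)*(1/(2*p)) = (-23 + p)/(2*p))
X = I*√1915679/34 (X = √(-1658 + (½)*(-23 - 34)/(-34)) = √(-1658 + (½)*(-1/34)*(-57)) = √(-1658 + 57/68) = √(-112687/68) = I*√1915679/34 ≈ 40.708*I)
16*X = 16*(I*√1915679/34) = 8*I*√1915679/17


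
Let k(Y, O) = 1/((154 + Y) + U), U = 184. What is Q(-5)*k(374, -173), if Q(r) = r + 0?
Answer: -5/712 ≈ -0.0070225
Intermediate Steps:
k(Y, O) = 1/(338 + Y) (k(Y, O) = 1/((154 + Y) + 184) = 1/(338 + Y))
Q(r) = r
Q(-5)*k(374, -173) = -5/(338 + 374) = -5/712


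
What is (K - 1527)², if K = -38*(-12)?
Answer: 1147041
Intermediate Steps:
K = 456
(K - 1527)² = (456 - 1527)² = (-1071)² = 1147041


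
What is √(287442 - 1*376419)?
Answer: I*√88977 ≈ 298.29*I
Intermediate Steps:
√(287442 - 1*376419) = √(287442 - 376419) = √(-88977) = I*√88977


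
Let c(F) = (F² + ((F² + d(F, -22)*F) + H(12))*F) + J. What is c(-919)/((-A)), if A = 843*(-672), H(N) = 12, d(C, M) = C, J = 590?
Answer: -1551468995/566496 ≈ -2738.7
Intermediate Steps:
c(F) = 590 + F² + F*(12 + 2*F²) (c(F) = (F² + ((F² + F*F) + 12)*F) + 590 = (F² + ((F² + F²) + 12)*F) + 590 = (F² + (2*F² + 12)*F) + 590 = (F² + (12 + 2*F²)*F) + 590 = (F² + F*(12 + 2*F²)) + 590 = 590 + F² + F*(12 + 2*F²))
A = -566496
c(-919)/((-A)) = (590 + (-919)² + 2*(-919)³ + 12*(-919))/((-1*(-566496))) = (590 + 844561 + 2*(-776151559) - 11028)/566496 = (590 + 844561 - 1552303118 - 11028)*(1/566496) = -1551468995*1/566496 = -1551468995/566496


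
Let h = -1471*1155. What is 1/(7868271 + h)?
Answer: 1/6169266 ≈ 1.6209e-7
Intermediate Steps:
h = -1699005
1/(7868271 + h) = 1/(7868271 - 1699005) = 1/6169266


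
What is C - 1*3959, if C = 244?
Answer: -3715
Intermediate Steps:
C - 1*3959 = 244 - 1*3959 = 244 - 3959 = -3715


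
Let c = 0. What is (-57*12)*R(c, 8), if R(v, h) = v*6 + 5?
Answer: -3420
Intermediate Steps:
R(v, h) = 5 + 6*v (R(v, h) = 6*v + 5 = 5 + 6*v)
(-57*12)*R(c, 8) = (-57*12)*(5 + 6*0) = -684*(5 + 0) = -684*5 = -3420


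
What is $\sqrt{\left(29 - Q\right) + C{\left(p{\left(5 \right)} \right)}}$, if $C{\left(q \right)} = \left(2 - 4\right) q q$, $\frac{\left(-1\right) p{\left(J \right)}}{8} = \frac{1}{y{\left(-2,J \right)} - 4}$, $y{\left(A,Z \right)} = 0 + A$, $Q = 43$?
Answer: $\frac{i \sqrt{158}}{3} \approx 4.1899 i$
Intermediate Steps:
$y{\left(A,Z \right)} = A$
$p{\left(J \right)} = \frac{4}{3}$ ($p{\left(J \right)} = - \frac{8}{-2 - 4} = - \frac{8}{-6} = \left(-8\right) \left(- \frac{1}{6}\right) = \frac{4}{3}$)
$C{\left(q \right)} = - 2 q^{2}$ ($C{\left(q \right)} = - 2 q q = - 2 q^{2}$)
$\sqrt{\left(29 - Q\right) + C{\left(p{\left(5 \right)} \right)}} = \sqrt{\left(29 - 43\right) - 2 \left(\frac{4}{3}\right)^{2}} = \sqrt{\left(29 - 43\right) - \frac{32}{9}} = \sqrt{-14 - \frac{32}{9}} = \sqrt{- \frac{158}{9}} = \frac{i \sqrt{158}}{3}$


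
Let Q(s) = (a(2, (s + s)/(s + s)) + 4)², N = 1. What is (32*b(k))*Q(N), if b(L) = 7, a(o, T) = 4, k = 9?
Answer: 14336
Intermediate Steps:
Q(s) = 64 (Q(s) = (4 + 4)² = 8² = 64)
(32*b(k))*Q(N) = (32*7)*64 = 224*64 = 14336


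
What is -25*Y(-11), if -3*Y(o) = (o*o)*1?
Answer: 3025/3 ≈ 1008.3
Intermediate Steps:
Y(o) = -o²/3 (Y(o) = -o*o/3 = -o²/3)
-25*Y(-11) = -(-25)*(-11)²/3 = -(-25)*121/3 = -25*(-121/3) = 3025/3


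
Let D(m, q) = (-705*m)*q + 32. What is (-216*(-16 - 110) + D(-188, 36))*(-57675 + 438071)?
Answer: 1825401720448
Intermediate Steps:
D(m, q) = 32 - 705*m*q (D(m, q) = -705*m*q + 32 = 32 - 705*m*q)
(-216*(-16 - 110) + D(-188, 36))*(-57675 + 438071) = (-216*(-16 - 110) + (32 - 705*(-188)*36))*(-57675 + 438071) = (-216*(-126) + (32 + 4771440))*380396 = (27216 + 4771472)*380396 = 4798688*380396 = 1825401720448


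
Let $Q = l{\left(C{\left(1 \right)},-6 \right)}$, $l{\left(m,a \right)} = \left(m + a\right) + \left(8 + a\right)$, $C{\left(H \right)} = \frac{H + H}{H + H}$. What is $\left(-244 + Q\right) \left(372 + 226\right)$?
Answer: $-147706$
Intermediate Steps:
$C{\left(H \right)} = 1$ ($C{\left(H \right)} = \frac{2 H}{2 H} = 2 H \frac{1}{2 H} = 1$)
$l{\left(m,a \right)} = 8 + m + 2 a$ ($l{\left(m,a \right)} = \left(a + m\right) + \left(8 + a\right) = 8 + m + 2 a$)
$Q = -3$ ($Q = 8 + 1 + 2 \left(-6\right) = 8 + 1 - 12 = -3$)
$\left(-244 + Q\right) \left(372 + 226\right) = \left(-244 - 3\right) \left(372 + 226\right) = \left(-247\right) 598 = -147706$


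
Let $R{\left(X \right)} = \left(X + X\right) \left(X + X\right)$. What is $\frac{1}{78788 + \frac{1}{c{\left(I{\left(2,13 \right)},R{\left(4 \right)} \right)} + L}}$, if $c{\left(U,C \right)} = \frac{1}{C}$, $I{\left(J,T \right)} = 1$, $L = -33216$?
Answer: $\frac{2125823}{167489342460} \approx 1.2692 \cdot 10^{-5}$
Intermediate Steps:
$R{\left(X \right)} = 4 X^{2}$ ($R{\left(X \right)} = 2 X 2 X = 4 X^{2}$)
$\frac{1}{78788 + \frac{1}{c{\left(I{\left(2,13 \right)},R{\left(4 \right)} \right)} + L}} = \frac{1}{78788 + \frac{1}{\frac{1}{4 \cdot 4^{2}} - 33216}} = \frac{1}{78788 + \frac{1}{\frac{1}{4 \cdot 16} - 33216}} = \frac{1}{78788 + \frac{1}{\frac{1}{64} - 33216}} = \frac{1}{78788 + \frac{1}{- \frac{2125823}{64}}} = \frac{1}{78788 - \frac{64}{2125823}} = \frac{1}{\frac{167489342460}{2125823}} = \frac{2125823}{167489342460}$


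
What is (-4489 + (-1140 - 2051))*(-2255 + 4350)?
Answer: -16089600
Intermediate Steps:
(-4489 + (-1140 - 2051))*(-2255 + 4350) = (-4489 - 3191)*2095 = -7680*2095 = -16089600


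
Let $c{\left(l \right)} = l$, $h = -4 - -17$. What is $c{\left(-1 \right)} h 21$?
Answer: $-273$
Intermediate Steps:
$h = 13$ ($h = -4 + 17 = 13$)
$c{\left(-1 \right)} h 21 = \left(-1\right) 13 \cdot 21 = \left(-13\right) 21 = -273$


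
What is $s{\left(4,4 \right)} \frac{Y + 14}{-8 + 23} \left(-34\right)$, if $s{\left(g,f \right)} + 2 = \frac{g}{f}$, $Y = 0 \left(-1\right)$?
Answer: $\frac{476}{15} \approx 31.733$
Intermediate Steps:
$Y = 0$
$s{\left(g,f \right)} = -2 + \frac{g}{f}$
$s{\left(4,4 \right)} \frac{Y + 14}{-8 + 23} \left(-34\right) = \left(-2 + \frac{4}{4}\right) \frac{0 + 14}{-8 + 23} \left(-34\right) = \left(-2 + 4 \cdot \frac{1}{4}\right) \frac{14}{15} \left(-34\right) = \left(-2 + 1\right) 14 \cdot \frac{1}{15} \left(-34\right) = \left(-1\right) \frac{14}{15} \left(-34\right) = \left(- \frac{14}{15}\right) \left(-34\right) = \frac{476}{15}$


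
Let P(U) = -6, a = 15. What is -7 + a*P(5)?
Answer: -97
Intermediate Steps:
-7 + a*P(5) = -7 + 15*(-6) = -7 - 90 = -97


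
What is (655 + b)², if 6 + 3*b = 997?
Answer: 8737936/9 ≈ 9.7088e+5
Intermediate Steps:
b = 991/3 (b = -2 + (⅓)*997 = -2 + 997/3 = 991/3 ≈ 330.33)
(655 + b)² = (655 + 991/3)² = (2956/3)² = 8737936/9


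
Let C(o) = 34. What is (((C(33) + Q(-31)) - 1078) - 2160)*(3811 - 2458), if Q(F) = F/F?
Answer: -4333659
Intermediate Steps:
Q(F) = 1
(((C(33) + Q(-31)) - 1078) - 2160)*(3811 - 2458) = (((34 + 1) - 1078) - 2160)*(3811 - 2458) = ((35 - 1078) - 2160)*1353 = (-1043 - 2160)*1353 = -3203*1353 = -4333659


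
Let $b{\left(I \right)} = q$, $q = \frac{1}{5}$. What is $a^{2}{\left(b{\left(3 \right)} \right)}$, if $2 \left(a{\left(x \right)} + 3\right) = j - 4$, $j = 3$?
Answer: $\frac{49}{4} \approx 12.25$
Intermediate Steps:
$q = \frac{1}{5} \approx 0.2$
$b{\left(I \right)} = \frac{1}{5}$
$a{\left(x \right)} = - \frac{7}{2}$ ($a{\left(x \right)} = -3 + \frac{3 - 4}{2} = -3 + \frac{1}{2} \left(-1\right) = -3 - \frac{1}{2} = - \frac{7}{2}$)
$a^{2}{\left(b{\left(3 \right)} \right)} = \left(- \frac{7}{2}\right)^{2} = \frac{49}{4}$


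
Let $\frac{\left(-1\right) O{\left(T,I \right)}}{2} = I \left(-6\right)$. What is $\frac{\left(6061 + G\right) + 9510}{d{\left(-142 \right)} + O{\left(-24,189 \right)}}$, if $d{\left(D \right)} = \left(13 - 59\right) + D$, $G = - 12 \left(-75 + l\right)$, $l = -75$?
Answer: $\frac{17371}{2080} \approx 8.3514$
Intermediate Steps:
$G = 1800$ ($G = - 12 \left(-75 - 75\right) = \left(-12\right) \left(-150\right) = 1800$)
$O{\left(T,I \right)} = 12 I$ ($O{\left(T,I \right)} = - 2 I \left(-6\right) = - 2 \left(- 6 I\right) = 12 I$)
$d{\left(D \right)} = -46 + D$
$\frac{\left(6061 + G\right) + 9510}{d{\left(-142 \right)} + O{\left(-24,189 \right)}} = \frac{\left(6061 + 1800\right) + 9510}{\left(-46 - 142\right) + 12 \cdot 189} = \frac{7861 + 9510}{-188 + 2268} = \frac{17371}{2080}$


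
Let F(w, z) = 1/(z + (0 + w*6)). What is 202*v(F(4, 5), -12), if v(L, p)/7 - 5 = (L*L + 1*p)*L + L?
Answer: 159350730/24389 ≈ 6533.7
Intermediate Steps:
F(w, z) = 1/(z + 6*w) (F(w, z) = 1/(z + (0 + 6*w)) = 1/(z + 6*w))
v(L, p) = 35 + 7*L + 7*L*(p + L²) (v(L, p) = 35 + 7*((L*L + 1*p)*L + L) = 35 + 7*((L² + p)*L + L) = 35 + 7*((p + L²)*L + L) = 35 + 7*(L*(p + L²) + L) = 35 + 7*(L + L*(p + L²)) = 35 + (7*L + 7*L*(p + L²)) = 35 + 7*L + 7*L*(p + L²))
202*v(F(4, 5), -12) = 202*(35 + 7/(5 + 6*4) + 7*(1/(5 + 6*4))³ + 7*(-12)/(5 + 6*4)) = 202*(35 + 7/(5 + 24) + 7*(1/(5 + 24))³ + 7*(-12)/(5 + 24)) = 202*(35 + 7/29 + 7*(1/29)³ + 7*(-12)/29) = 202*(35 + 7*(1/29) + 7*(1/29)³ + 7*(1/29)*(-12)) = 202*(35 + 7/29 + 7*(1/24389) - 84/29) = 202*(35 + 7/29 + 7/24389 - 84/29) = 202*(788865/24389) = 159350730/24389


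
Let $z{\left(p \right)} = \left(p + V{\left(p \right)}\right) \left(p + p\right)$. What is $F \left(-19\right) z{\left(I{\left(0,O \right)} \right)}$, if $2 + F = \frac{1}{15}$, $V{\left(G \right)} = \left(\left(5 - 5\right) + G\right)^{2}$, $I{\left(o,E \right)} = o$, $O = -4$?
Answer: $0$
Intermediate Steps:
$V{\left(G \right)} = G^{2}$ ($V{\left(G \right)} = \left(0 + G\right)^{2} = G^{2}$)
$F = - \frac{29}{15}$ ($F = -2 + \frac{1}{15} = - \frac{29}{15} \approx -1.9333$)
$z{\left(p \right)} = 2 p \left(p + p^{2}\right)$ ($z{\left(p \right)} = \left(p + p^{2}\right) \left(p + p\right) = \left(p + p^{2}\right) 2 p = 2 p \left(p + p^{2}\right)$)
$F \left(-19\right) z{\left(I{\left(0,O \right)} \right)} = \left(- \frac{29}{15}\right) \left(-19\right) 2 \cdot 0^{2} \left(1 + 0\right) = \frac{551 \cdot 2 \cdot 0 \cdot 1}{15} = \frac{551}{15} \cdot 0 = 0$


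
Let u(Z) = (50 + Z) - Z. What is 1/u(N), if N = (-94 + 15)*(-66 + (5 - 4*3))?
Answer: 1/50 ≈ 0.020000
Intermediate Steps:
N = 5767 (N = -79*(-66 + (5 - 12)) = -79*(-66 - 7) = -79*(-73) = 5767)
u(Z) = 50
1/u(N) = 1/50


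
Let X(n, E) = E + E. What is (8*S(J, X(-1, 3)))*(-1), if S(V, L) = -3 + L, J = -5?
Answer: -24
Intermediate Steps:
X(n, E) = 2*E
(8*S(J, X(-1, 3)))*(-1) = (8*(-3 + 2*3))*(-1) = (8*(-3 + 6))*(-1) = (8*3)*(-1) = 24*(-1) = -24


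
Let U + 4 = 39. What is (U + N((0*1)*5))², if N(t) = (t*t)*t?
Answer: 1225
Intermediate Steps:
U = 35 (U = -4 + 39 = 35)
N(t) = t³ (N(t) = t²*t = t³)
(U + N((0*1)*5))² = (35 + ((0*1)*5)³)² = (35 + (0*5)³)² = (35 + 0³)² = (35 + 0)² = 35² = 1225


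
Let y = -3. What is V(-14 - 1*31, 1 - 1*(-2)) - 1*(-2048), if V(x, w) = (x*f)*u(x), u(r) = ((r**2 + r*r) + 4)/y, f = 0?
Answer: 2048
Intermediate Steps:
u(r) = -4/3 - 2*r**2/3 (u(r) = ((r**2 + r*r) + 4)/(-3) = ((r**2 + r**2) + 4)*(-1/3) = (2*r**2 + 4)*(-1/3) = (4 + 2*r**2)*(-1/3) = -4/3 - 2*r**2/3)
V(x, w) = 0 (V(x, w) = (x*0)*(-4/3 - 2*x**2/3) = 0*(-4/3 - 2*x**2/3) = 0)
V(-14 - 1*31, 1 - 1*(-2)) - 1*(-2048) = 0 - 1*(-2048) = 0 + 2048 = 2048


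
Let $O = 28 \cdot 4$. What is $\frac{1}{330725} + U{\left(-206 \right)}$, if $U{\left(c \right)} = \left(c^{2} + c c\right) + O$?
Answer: $\frac{28106333401}{330725} \approx 84984.0$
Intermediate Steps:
$O = 112$
$U{\left(c \right)} = 112 + 2 c^{2}$ ($U{\left(c \right)} = \left(c^{2} + c c\right) + 112 = \left(c^{2} + c^{2}\right) + 112 = 2 c^{2} + 112 = 112 + 2 c^{2}$)
$\frac{1}{330725} + U{\left(-206 \right)} = \frac{1}{330725} + \left(112 + 2 \left(-206\right)^{2}\right) = \frac{1}{330725} + \left(112 + 2 \cdot 42436\right) = \frac{1}{330725} + \left(112 + 84872\right) = \frac{1}{330725} + 84984 = \frac{28106333401}{330725}$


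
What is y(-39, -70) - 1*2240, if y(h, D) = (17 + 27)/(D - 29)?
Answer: -20164/9 ≈ -2240.4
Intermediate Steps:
y(h, D) = 44/(-29 + D)
y(-39, -70) - 1*2240 = 44/(-29 - 70) - 1*2240 = 44/(-99) - 2240 = 44*(-1/99) - 2240 = -4/9 - 2240 = -20164/9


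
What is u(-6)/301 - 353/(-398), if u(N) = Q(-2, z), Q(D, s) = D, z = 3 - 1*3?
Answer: 105457/119798 ≈ 0.88029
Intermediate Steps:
z = 0 (z = 3 - 3 = 0)
u(N) = -2
u(-6)/301 - 353/(-398) = -2/301 - 353/(-398) = -2*1/301 - 353*(-1/398) = -2/301 + 353/398 = 105457/119798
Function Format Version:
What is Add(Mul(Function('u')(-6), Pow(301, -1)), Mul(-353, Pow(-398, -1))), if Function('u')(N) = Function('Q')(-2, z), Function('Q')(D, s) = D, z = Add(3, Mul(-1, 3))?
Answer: Rational(105457, 119798) ≈ 0.88029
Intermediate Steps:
z = 0 (z = Add(3, -3) = 0)
Function('u')(N) = -2
Add(Mul(Function('u')(-6), Pow(301, -1)), Mul(-353, Pow(-398, -1))) = Add(Mul(-2, Pow(301, -1)), Mul(-353, Pow(-398, -1))) = Add(Mul(-2, Rational(1, 301)), Mul(-353, Rational(-1, 398))) = Add(Rational(-2, 301), Rational(353, 398)) = Rational(105457, 119798)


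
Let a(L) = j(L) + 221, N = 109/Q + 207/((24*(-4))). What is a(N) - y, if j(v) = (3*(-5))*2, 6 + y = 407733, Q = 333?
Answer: -407536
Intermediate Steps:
N = -19489/10656 (N = 109/333 + 207/((24*(-4))) = 109*(1/333) + 207/(-96) = 109/333 + 207*(-1/96) = 109/333 - 69/32 = -19489/10656 ≈ -1.8289)
y = 407727 (y = -6 + 407733 = 407727)
j(v) = -30 (j(v) = -15*2 = -30)
a(L) = 191 (a(L) = -30 + 221 = 191)
a(N) - y = 191 - 1*407727 = 191 - 407727 = -407536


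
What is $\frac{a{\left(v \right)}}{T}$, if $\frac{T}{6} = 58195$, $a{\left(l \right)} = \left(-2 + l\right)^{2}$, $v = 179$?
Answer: $\frac{10443}{116390} \approx 0.089724$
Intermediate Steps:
$T = 349170$ ($T = 6 \cdot 58195 = 349170$)
$\frac{a{\left(v \right)}}{T} = \frac{\left(-2 + 179\right)^{2}}{349170} = 177^{2} \cdot \frac{1}{349170} = 31329 \cdot \frac{1}{349170} = \frac{10443}{116390}$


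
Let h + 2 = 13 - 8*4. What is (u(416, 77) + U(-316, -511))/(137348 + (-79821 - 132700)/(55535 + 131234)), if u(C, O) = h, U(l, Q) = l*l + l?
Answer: 18587064111/25652136091 ≈ 0.72458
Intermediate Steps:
U(l, Q) = l + l² (U(l, Q) = l² + l = l + l²)
h = -21 (h = -2 + (13 - 8*4) = -2 + (13 - 32) = -2 - 19 = -21)
u(C, O) = -21
(u(416, 77) + U(-316, -511))/(137348 + (-79821 - 132700)/(55535 + 131234)) = (-21 - 316*(1 - 316))/(137348 + (-79821 - 132700)/(55535 + 131234)) = (-21 - 316*(-315))/(137348 - 212521/186769) = (-21 + 99540)/(137348 - 212521*1/186769) = 99519/(137348 - 212521/186769) = 99519/(25652136091/186769) = 99519*(186769/25652136091) = 18587064111/25652136091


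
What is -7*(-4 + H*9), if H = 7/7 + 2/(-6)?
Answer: -14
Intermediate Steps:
H = ⅔ (H = 7*(⅐) + 2*(-⅙) = 1 - ⅓ = ⅔ ≈ 0.66667)
-7*(-4 + H*9) = -7*(-4 + (⅔)*9) = -7*(-4 + 6) = -7*2 = -14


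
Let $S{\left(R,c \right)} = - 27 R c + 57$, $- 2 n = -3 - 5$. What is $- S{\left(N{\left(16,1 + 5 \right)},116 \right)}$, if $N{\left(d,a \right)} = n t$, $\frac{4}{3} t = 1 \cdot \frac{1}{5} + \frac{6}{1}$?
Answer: $\frac{290991}{5} \approx 58198.0$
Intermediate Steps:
$n = 4$ ($n = - \frac{-3 - 5}{2} = \left(- \frac{1}{2}\right) \left(-8\right) = 4$)
$t = \frac{93}{20}$ ($t = \frac{3 \left(1 \cdot \frac{1}{5} + \frac{6}{1}\right)}{4} = \frac{3 \left(1 \cdot \frac{1}{5} + 6 \cdot 1\right)}{4} = \frac{3 \left(\frac{1}{5} + 6\right)}{4} = \frac{3}{4} \cdot \frac{31}{5} = \frac{93}{20} \approx 4.65$)
$N{\left(d,a \right)} = \frac{93}{5}$ ($N{\left(d,a \right)} = 4 \cdot \frac{93}{20} = \frac{93}{5}$)
$S{\left(R,c \right)} = 57 - 27 R c$ ($S{\left(R,c \right)} = - 27 R c + 57 = 57 - 27 R c$)
$- S{\left(N{\left(16,1 + 5 \right)},116 \right)} = - (57 - \frac{2511}{5} \cdot 116) = - (57 - \frac{291276}{5}) = \left(-1\right) \left(- \frac{290991}{5}\right) = \frac{290991}{5}$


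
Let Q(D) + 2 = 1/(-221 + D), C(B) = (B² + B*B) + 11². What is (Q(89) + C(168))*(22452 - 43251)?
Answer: -51767622519/44 ≈ -1.1765e+9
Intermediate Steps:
C(B) = 121 + 2*B² (C(B) = (B² + B²) + 121 = 2*B² + 121 = 121 + 2*B²)
Q(D) = -2 + 1/(-221 + D)
(Q(89) + C(168))*(22452 - 43251) = ((443 - 2*89)/(-221 + 89) + (121 + 2*168²))*(22452 - 43251) = ((443 - 178)/(-132) + (121 + 2*28224))*(-20799) = (-1/132*265 + (121 + 56448))*(-20799) = (-265/132 + 56569)*(-20799) = (7466843/132)*(-20799) = -51767622519/44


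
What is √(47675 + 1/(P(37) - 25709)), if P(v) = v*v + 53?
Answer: 6*√781152714383/24287 ≈ 218.35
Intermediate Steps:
P(v) = 53 + v² (P(v) = v² + 53 = 53 + v²)
√(47675 + 1/(P(37) - 25709)) = √(47675 + 1/((53 + 37²) - 25709)) = √(47675 + 1/((53 + 1369) - 25709)) = √(47675 + 1/(1422 - 25709)) = √(47675 + 1/(-24287)) = √(47675 - 1/24287) = √(1157882724/24287) = 6*√781152714383/24287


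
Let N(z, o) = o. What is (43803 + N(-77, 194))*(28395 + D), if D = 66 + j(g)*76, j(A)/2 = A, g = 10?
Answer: 1319074057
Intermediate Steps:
j(A) = 2*A
D = 1586 (D = 66 + (2*10)*76 = 66 + 20*76 = 66 + 1520 = 1586)
(43803 + N(-77, 194))*(28395 + D) = (43803 + 194)*(28395 + 1586) = 43997*29981 = 1319074057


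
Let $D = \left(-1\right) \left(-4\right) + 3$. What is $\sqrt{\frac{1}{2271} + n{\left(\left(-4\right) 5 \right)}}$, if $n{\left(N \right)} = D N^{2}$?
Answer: $\frac{29 \sqrt{17171031}}{2271} \approx 52.915$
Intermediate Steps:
$D = 7$ ($D = 4 + 3 = 7$)
$n{\left(N \right)} = 7 N^{2}$
$\sqrt{\frac{1}{2271} + n{\left(\left(-4\right) 5 \right)}} = \sqrt{\frac{1}{2271} + 7 \left(\left(-4\right) 5\right)^{2}} = \sqrt{\frac{1}{2271} + 7 \left(-20\right)^{2}} = \sqrt{\frac{1}{2271} + 7 \cdot 400} = \sqrt{\frac{1}{2271} + 2800} = \sqrt{\frac{6358801}{2271}} = \frac{29 \sqrt{17171031}}{2271}$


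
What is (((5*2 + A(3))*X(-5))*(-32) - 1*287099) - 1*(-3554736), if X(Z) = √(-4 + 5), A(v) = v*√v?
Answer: 3267317 - 96*√3 ≈ 3.2672e+6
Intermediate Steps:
A(v) = v^(3/2)
X(Z) = 1 (X(Z) = √1 = 1)
(((5*2 + A(3))*X(-5))*(-32) - 1*287099) - 1*(-3554736) = (((5*2 + 3^(3/2))*1)*(-32) - 1*287099) - 1*(-3554736) = (((10 + 3*√3)*1)*(-32) - 287099) + 3554736 = ((10 + 3*√3)*(-32) - 287099) + 3554736 = ((-320 - 96*√3) - 287099) + 3554736 = (-287419 - 96*√3) + 3554736 = 3267317 - 96*√3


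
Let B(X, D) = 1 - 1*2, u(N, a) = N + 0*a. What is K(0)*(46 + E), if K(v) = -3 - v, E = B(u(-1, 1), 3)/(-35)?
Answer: -4833/35 ≈ -138.09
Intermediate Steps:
u(N, a) = N (u(N, a) = N + 0 = N)
B(X, D) = -1 (B(X, D) = 1 - 2 = -1)
E = 1/35 (E = -1/(-35) = -1*(-1/35) = 1/35 ≈ 0.028571)
K(0)*(46 + E) = (-3 - 1*0)*(46 + 1/35) = (-3 + 0)*(1611/35) = -3*1611/35 = -4833/35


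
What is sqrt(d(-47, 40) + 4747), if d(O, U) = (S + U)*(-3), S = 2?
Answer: sqrt(4621) ≈ 67.978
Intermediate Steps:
d(O, U) = -6 - 3*U (d(O, U) = (2 + U)*(-3) = -6 - 3*U)
sqrt(d(-47, 40) + 4747) = sqrt((-6 - 3*40) + 4747) = sqrt((-6 - 120) + 4747) = sqrt(-126 + 4747) = sqrt(4621)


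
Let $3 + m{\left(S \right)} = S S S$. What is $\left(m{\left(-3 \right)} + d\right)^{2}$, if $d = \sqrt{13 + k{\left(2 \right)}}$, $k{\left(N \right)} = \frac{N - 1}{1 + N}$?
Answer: $\frac{2740}{3} - 40 \sqrt{30} \approx 694.24$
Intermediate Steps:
$m{\left(S \right)} = -3 + S^{3}$ ($m{\left(S \right)} = -3 + S S S = -3 + S^{2} S = -3 + S^{3}$)
$k{\left(N \right)} = \frac{-1 + N}{1 + N}$
$d = \frac{2 \sqrt{30}}{3}$ ($d = \sqrt{13 + \frac{-1 + 2}{1 + 2}} = \sqrt{13 + \frac{1}{3} \cdot 1} = \sqrt{13 + \frac{1}{3}} = \sqrt{\frac{40}{3}} = \frac{2 \sqrt{30}}{3} \approx 3.6515$)
$\left(m{\left(-3 \right)} + d\right)^{2} = \left(\left(-3 + \left(-3\right)^{3}\right) + \frac{2 \sqrt{30}}{3}\right)^{2} = \left(\left(-3 - 27\right) + \frac{2 \sqrt{30}}{3}\right)^{2} = \left(-30 + \frac{2 \sqrt{30}}{3}\right)^{2}$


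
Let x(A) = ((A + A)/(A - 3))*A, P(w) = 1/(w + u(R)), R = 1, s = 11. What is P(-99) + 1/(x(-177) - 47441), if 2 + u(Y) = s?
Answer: -5911/530990 ≈ -0.011132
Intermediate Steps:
u(Y) = 9 (u(Y) = -2 + 11 = 9)
P(w) = 1/(9 + w) (P(w) = 1/(w + 9) = 1/(9 + w))
x(A) = 2*A²/(-3 + A) (x(A) = ((2*A)/(-3 + A))*A = (2*A/(-3 + A))*A = 2*A²/(-3 + A))
P(-99) + 1/(x(-177) - 47441) = 1/(9 - 99) + 1/(2*(-177)²/(-3 - 177) - 47441) = 1/(-90) + 1/(2*31329/(-180) - 47441) = -1/90 + 1/(2*31329*(-1/180) - 47441) = -1/90 + 1/(-3481/10 - 47441) = -1/90 + 1/(-477891/10) = -1/90 - 10/477891 = -5911/530990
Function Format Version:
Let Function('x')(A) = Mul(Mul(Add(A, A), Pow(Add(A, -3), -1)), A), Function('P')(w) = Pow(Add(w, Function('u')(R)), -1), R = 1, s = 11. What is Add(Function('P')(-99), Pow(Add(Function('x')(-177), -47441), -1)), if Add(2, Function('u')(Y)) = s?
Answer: Rational(-5911, 530990) ≈ -0.011132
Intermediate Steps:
Function('u')(Y) = 9 (Function('u')(Y) = Add(-2, 11) = 9)
Function('P')(w) = Pow(Add(9, w), -1) (Function('P')(w) = Pow(Add(w, 9), -1) = Pow(Add(9, w), -1))
Function('x')(A) = Mul(2, Pow(A, 2), Pow(Add(-3, A), -1)) (Function('x')(A) = Mul(Mul(Mul(2, A), Pow(Add(-3, A), -1)), A) = Mul(Mul(2, A, Pow(Add(-3, A), -1)), A) = Mul(2, Pow(A, 2), Pow(Add(-3, A), -1)))
Add(Function('P')(-99), Pow(Add(Function('x')(-177), -47441), -1)) = Add(Pow(Add(9, -99), -1), Pow(Add(Mul(2, Pow(-177, 2), Pow(Add(-3, -177), -1)), -47441), -1)) = Add(Pow(-90, -1), Pow(Add(Mul(2, 31329, Pow(-180, -1)), -47441), -1)) = Add(Rational(-1, 90), Pow(Add(Mul(2, 31329, Rational(-1, 180)), -47441), -1)) = Add(Rational(-1, 90), Pow(Add(Rational(-3481, 10), -47441), -1)) = Add(Rational(-1, 90), Pow(Rational(-477891, 10), -1)) = Add(Rational(-1, 90), Rational(-10, 477891)) = Rational(-5911, 530990)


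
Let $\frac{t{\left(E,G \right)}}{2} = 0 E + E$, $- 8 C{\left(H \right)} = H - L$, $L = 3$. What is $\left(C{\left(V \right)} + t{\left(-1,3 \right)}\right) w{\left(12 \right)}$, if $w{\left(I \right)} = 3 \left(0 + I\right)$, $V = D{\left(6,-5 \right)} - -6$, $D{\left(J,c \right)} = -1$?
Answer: $-81$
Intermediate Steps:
$V = 5$ ($V = -1 - -6 = -1 + 6 = 5$)
$w{\left(I \right)} = 3 I$
$C{\left(H \right)} = \frac{3}{8} - \frac{H}{8}$ ($C{\left(H \right)} = - \frac{H - 3}{8} = - \frac{-3 + H}{8} = \frac{3}{8} - \frac{H}{8}$)
$t{\left(E,G \right)} = 2 E$ ($t{\left(E,G \right)} = 2 \left(0 E + E\right) = 2 \left(0 + E\right) = 2 E$)
$\left(C{\left(V \right)} + t{\left(-1,3 \right)}\right) w{\left(12 \right)} = \left(\left(\frac{3}{8} - \frac{5}{8}\right) + 2 \left(-1\right)\right) 3 \cdot 12 = \left(\left(\frac{3}{8} - \frac{5}{8}\right) - 2\right) 36 = \left(- \frac{1}{4} - 2\right) 36 = \left(- \frac{9}{4}\right) 36 = -81$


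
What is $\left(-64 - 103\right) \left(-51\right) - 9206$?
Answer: $-689$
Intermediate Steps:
$\left(-64 - 103\right) \left(-51\right) - 9206 = \left(-167\right) \left(-51\right) - 9206 = 8517 - 9206 = -689$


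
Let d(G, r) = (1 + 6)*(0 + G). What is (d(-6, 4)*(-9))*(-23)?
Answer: -8694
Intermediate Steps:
d(G, r) = 7*G
(d(-6, 4)*(-9))*(-23) = ((7*(-6))*(-9))*(-23) = -42*(-9)*(-23) = 378*(-23) = -8694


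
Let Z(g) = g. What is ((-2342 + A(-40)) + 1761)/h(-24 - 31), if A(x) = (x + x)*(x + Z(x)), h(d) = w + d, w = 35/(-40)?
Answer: -46552/447 ≈ -104.14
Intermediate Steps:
w = -7/8 (w = 35*(-1/40) = -7/8 ≈ -0.87500)
h(d) = -7/8 + d
A(x) = 4*x² (A(x) = (x + x)*(x + x) = (2*x)*(2*x) = 4*x²)
((-2342 + A(-40)) + 1761)/h(-24 - 31) = ((-2342 + 4*(-40)²) + 1761)/(-7/8 + (-24 - 31)) = ((-2342 + 4*1600) + 1761)/(-7/8 - 55) = ((-2342 + 6400) + 1761)/(-447/8) = (4058 + 1761)*(-8/447) = 5819*(-8/447) = -46552/447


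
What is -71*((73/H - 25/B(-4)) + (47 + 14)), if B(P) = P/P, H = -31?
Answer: -74053/31 ≈ -2388.8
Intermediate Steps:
B(P) = 1
-71*((73/H - 25/B(-4)) + (47 + 14)) = -71*((73/(-31) - 25/1) + (47 + 14)) = -71*((73*(-1/31) - 25*1) + 61) = -71*((-73/31 - 25) + 61) = -71*(-848/31 + 61) = -71*1043/31 = -74053/31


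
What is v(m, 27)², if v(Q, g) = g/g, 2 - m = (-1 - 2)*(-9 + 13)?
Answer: 1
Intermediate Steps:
m = 14 (m = 2 - (-1 - 2)*(-9 + 13) = 2 - (-3)*4 = 2 - 1*(-12) = 2 + 12 = 14)
v(Q, g) = 1
v(m, 27)² = 1² = 1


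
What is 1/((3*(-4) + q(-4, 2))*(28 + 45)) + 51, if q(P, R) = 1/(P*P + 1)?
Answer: 755752/14819 ≈ 50.999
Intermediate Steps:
q(P, R) = 1/(1 + P**2) (q(P, R) = 1/(P**2 + 1) = 1/(1 + P**2))
1/((3*(-4) + q(-4, 2))*(28 + 45)) + 51 = 1/((3*(-4) + 1/(1 + (-4)**2))*(28 + 45)) + 51 = 1/(-12 + 1/(1 + 16)*73) + 51 = (1/73)/(-12 + 1/17) + 51 = (1/73)/(-203/17) + 51 = -17/203*1/73 + 51 = -17/14819 + 51 = 755752/14819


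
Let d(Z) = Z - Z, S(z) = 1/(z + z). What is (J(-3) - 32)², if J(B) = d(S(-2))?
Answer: 1024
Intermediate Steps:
S(z) = 1/(2*z)
d(Z) = 0
J(B) = 0
(J(-3) - 32)² = (0 - 32)² = (-32)² = 1024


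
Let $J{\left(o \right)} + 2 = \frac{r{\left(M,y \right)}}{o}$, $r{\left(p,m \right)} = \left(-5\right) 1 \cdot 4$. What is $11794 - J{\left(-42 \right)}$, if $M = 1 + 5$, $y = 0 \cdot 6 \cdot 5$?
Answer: $\frac{247706}{21} \approx 11796.0$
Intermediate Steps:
$y = 0$ ($y = 0 \cdot 5 = 0$)
$M = 6$
$r{\left(p,m \right)} = -20$ ($r{\left(p,m \right)} = \left(-5\right) 4 = -20$)
$J{\left(o \right)} = -2 - \frac{20}{o}$
$11794 - J{\left(-42 \right)} = 11794 - \left(-2 - \frac{20}{-42}\right) = 11794 - \left(-2 - - \frac{10}{21}\right) = 11794 - \left(-2 + \frac{10}{21}\right) = 11794 - - \frac{32}{21} = 11794 + \frac{32}{21} = \frac{247706}{21}$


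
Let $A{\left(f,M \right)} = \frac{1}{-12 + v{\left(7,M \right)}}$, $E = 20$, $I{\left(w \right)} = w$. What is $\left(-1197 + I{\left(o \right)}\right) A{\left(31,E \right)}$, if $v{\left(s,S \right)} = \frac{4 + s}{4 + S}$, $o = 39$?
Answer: $\frac{27792}{277} \approx 100.33$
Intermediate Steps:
$v{\left(s,S \right)} = \frac{4 + s}{4 + S}$
$A{\left(f,M \right)} = \frac{1}{-12 + \frac{11}{4 + M}}$ ($A{\left(f,M \right)} = \frac{1}{-12 + \frac{4 + 7}{4 + M}} = \frac{1}{-12 + \frac{1}{4 + M} 11} = \frac{1}{-12 + \frac{11}{4 + M}}$)
$\left(-1197 + I{\left(o \right)}\right) A{\left(31,E \right)} = \left(-1197 + 39\right) \frac{-4 - 20}{37 + 12 \cdot 20} = - 1158 \frac{-4 - 20}{37 + 240} = - 1158 \cdot \frac{1}{277} \left(-24\right) = \left(-1158\right) \left(- \frac{24}{277}\right) = \frac{27792}{277}$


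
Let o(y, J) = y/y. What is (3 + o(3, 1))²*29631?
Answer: 474096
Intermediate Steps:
o(y, J) = 1
(3 + o(3, 1))²*29631 = (3 + 1)²*29631 = 4²*29631 = 16*29631 = 474096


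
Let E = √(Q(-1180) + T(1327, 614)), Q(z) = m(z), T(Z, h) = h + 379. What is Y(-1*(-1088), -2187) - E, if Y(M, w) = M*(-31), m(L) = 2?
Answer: -33728 - √995 ≈ -33760.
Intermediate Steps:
T(Z, h) = 379 + h
Q(z) = 2
E = √995 (E = √(2 + (379 + 614)) = √(2 + 993) = √995 ≈ 31.544)
Y(M, w) = -31*M
Y(-1*(-1088), -2187) - E = -(-31)*(-1088) - √995 = -31*1088 - √995 = -33728 - √995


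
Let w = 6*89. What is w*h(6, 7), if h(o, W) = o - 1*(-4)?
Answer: 5340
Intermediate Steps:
h(o, W) = 4 + o (h(o, W) = o + 4 = 4 + o)
w = 534
w*h(6, 7) = 534*(4 + 6) = 534*10 = 5340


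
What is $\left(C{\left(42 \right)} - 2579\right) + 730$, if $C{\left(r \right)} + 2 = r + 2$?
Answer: $-1807$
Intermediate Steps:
$C{\left(r \right)} = r$ ($C{\left(r \right)} = -2 + \left(r + 2\right) = -2 + \left(2 + r\right) = r$)
$\left(C{\left(42 \right)} - 2579\right) + 730 = \left(42 - 2579\right) + 730 = -2537 + 730 = -1807$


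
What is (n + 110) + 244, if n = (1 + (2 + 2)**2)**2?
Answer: 643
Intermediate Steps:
n = 289 (n = (1 + 4**2)**2 = (1 + 16)**2 = 17**2 = 289)
(n + 110) + 244 = (289 + 110) + 244 = 399 + 244 = 643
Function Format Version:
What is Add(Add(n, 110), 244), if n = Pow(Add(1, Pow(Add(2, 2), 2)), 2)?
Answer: 643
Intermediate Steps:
n = 289 (n = Pow(Add(1, Pow(4, 2)), 2) = Pow(Add(1, 16), 2) = Pow(17, 2) = 289)
Add(Add(n, 110), 244) = Add(Add(289, 110), 244) = Add(399, 244) = 643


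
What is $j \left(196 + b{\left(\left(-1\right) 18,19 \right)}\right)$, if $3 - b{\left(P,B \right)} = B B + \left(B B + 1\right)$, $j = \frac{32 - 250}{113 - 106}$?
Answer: $\frac{114232}{7} \approx 16319.0$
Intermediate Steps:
$j = - \frac{218}{7} \approx -31.143$
$b{\left(P,B \right)} = 2 - 2 B^{2}$ ($b{\left(P,B \right)} = 3 - \left(B B + \left(B B + 1\right)\right) = 3 - \left(B^{2} + \left(B^{2} + 1\right)\right) = 3 - \left(B^{2} + \left(1 + B^{2}\right)\right) = 3 - \left(1 + 2 B^{2}\right) = 2 - 2 B^{2}$)
$j \left(196 + b{\left(\left(-1\right) 18,19 \right)}\right) = - \frac{218 \left(196 + \left(2 - 2 \cdot 19^{2}\right)\right)}{7} = - \frac{218 \left(196 + \left(2 - 722\right)\right)}{7} = - \frac{218 \left(196 - 720\right)}{7} = \left(- \frac{218}{7}\right) \left(-524\right) = \frac{114232}{7}$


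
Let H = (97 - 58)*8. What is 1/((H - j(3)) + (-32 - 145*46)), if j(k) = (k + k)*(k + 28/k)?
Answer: -1/6464 ≈ -0.00015470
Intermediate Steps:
j(k) = 2*k*(k + 28/k) (j(k) = (2*k)*(k + 28/k) = 2*k*(k + 28/k))
H = 312 (H = 39*8 = 312)
1/((H - j(3)) + (-32 - 145*46)) = 1/((312 - (56 + 2*3²)) + (-32 - 145*46)) = 1/((312 - (56 + 2*9)) + (-32 - 6670)) = 1/((312 - (56 + 18)) - 6702) = 1/((312 - 1*74) - 6702) = 1/((312 - 74) - 6702) = 1/(238 - 6702) = 1/(-6464) = -1/6464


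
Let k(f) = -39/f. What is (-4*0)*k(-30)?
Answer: 0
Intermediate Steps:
(-4*0)*k(-30) = (-4*0)*(-39/(-30)) = 0*(-39*(-1/30)) = 0*(13/10) = 0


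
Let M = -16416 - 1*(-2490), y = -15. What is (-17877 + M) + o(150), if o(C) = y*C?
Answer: -34053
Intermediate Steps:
M = -13926 (M = -16416 + 2490 = -13926)
o(C) = -15*C
(-17877 + M) + o(150) = (-17877 - 13926) - 15*150 = -31803 - 2250 = -34053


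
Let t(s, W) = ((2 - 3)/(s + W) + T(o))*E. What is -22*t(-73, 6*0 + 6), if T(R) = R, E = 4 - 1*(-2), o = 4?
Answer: -35508/67 ≈ -529.97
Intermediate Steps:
E = 6 (E = 4 + 2 = 6)
t(s, W) = 24 - 6/(W + s) (t(s, W) = ((2 - 3)/(s + W) + 4)*6 = (-1/(W + s) + 4)*6 = (4 - 1/(W + s))*6 = 24 - 6/(W + s))
-22*t(-73, 6*0 + 6) = -132*(-1 + 4*(6*0 + 6) + 4*(-73))/((6*0 + 6) - 73) = -132*(-1 + 4*(0 + 6) - 292)/((0 + 6) - 73) = -132*(-1 + 4*6 - 292)/(6 - 73) = -132*(-1 + 24 - 292)/(-67) = -132*(-1)*(-269)/67 = -22*1614/67 = -35508/67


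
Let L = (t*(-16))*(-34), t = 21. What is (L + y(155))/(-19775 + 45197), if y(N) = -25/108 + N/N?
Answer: 1233875/2745576 ≈ 0.44940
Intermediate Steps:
L = 11424 (L = (21*(-16))*(-34) = -336*(-34) = 11424)
y(N) = 83/108 (y(N) = -25*1/108 + 1 = -25/108 + 1 = 83/108)
(L + y(155))/(-19775 + 45197) = (11424 + 83/108)/(-19775 + 45197) = (1233875/108)/25422 = (1233875/108)*(1/25422) = 1233875/2745576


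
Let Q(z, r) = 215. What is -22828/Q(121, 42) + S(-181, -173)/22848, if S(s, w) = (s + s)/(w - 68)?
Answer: -62849645437/591934560 ≈ -106.18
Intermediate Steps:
S(s, w) = 2*s/(-68 + w) (S(s, w) = (2*s)/(-68 + w) = 2*s/(-68 + w))
-22828/Q(121, 42) + S(-181, -173)/22848 = -22828/215 + (2*(-181)/(-68 - 173))/22848 = -22828*1/215 + (2*(-181)/(-241))*(1/22848) = -22828/215 + (2*(-181)*(-1/241))*(1/22848) = -22828/215 + (362/241)*(1/22848) = -22828/215 + 181/2753184 = -62849645437/591934560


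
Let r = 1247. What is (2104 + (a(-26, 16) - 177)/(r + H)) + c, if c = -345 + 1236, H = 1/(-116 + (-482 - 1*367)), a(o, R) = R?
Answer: 3603889865/1203354 ≈ 2994.9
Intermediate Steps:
H = -1/965 (H = 1/(-116 + (-482 - 367)) = 1/(-116 - 849) = 1/(-965) = -1/965 ≈ -0.0010363)
c = 891
(2104 + (a(-26, 16) - 177)/(r + H)) + c = (2104 + (16 - 177)/(1247 - 1/965)) + 891 = (2104 - 161/1203354/965) + 891 = (2104 - 161*965/1203354) + 891 = (2104 - 155365/1203354) + 891 = 2531701451/1203354 + 891 = 3603889865/1203354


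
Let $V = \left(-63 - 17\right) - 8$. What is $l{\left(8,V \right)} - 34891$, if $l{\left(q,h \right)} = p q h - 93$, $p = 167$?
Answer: $-152552$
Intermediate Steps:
$V = -88$ ($V = -80 - 8 = -88$)
$l{\left(q,h \right)} = -93 + 167 h q$ ($l{\left(q,h \right)} = 167 q h - 93 = 167 h q - 93 = -93 + 167 h q$)
$l{\left(8,V \right)} - 34891 = \left(-93 + 167 \left(-88\right) 8\right) - 34891 = \left(-93 - 117568\right) - 34891 = -117661 - 34891 = -152552$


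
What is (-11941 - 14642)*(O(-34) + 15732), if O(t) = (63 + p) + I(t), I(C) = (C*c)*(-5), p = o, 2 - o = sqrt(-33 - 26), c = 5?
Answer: -442527201 + 26583*I*sqrt(59) ≈ -4.4253e+8 + 2.0419e+5*I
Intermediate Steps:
o = 2 - I*sqrt(59) (o = 2 - sqrt(-33 - 26) = 2 - sqrt(-59) = 2 - I*sqrt(59) ≈ 2.0 - 7.6811*I)
p = 2 - I*sqrt(59) ≈ 2.0 - 7.6811*I
I(C) = -25*C (I(C) = (C*5)*(-5) = (5*C)*(-5) = -25*C)
O(t) = 65 - 25*t - I*sqrt(59) (O(t) = (63 + (2 - I*sqrt(59))) - 25*t = (65 - I*sqrt(59)) - 25*t = 65 - 25*t - I*sqrt(59))
(-11941 - 14642)*(O(-34) + 15732) = (-11941 - 14642)*((65 - 25*(-34) - I*sqrt(59)) + 15732) = -26583*((65 + 850 - I*sqrt(59)) + 15732) = -26583*((915 - I*sqrt(59)) + 15732) = -26583*(16647 - I*sqrt(59)) = -442527201 + 26583*I*sqrt(59)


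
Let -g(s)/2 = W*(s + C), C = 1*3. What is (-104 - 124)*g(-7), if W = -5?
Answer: 9120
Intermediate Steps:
C = 3
g(s) = 30 + 10*s (g(s) = -(-10)*(s + 3) = -(-10)*(3 + s) = -2*(-15 - 5*s) = 30 + 10*s)
(-104 - 124)*g(-7) = (-104 - 124)*(30 + 10*(-7)) = -228*(30 - 70) = -228*(-40) = 9120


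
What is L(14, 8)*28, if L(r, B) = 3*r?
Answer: 1176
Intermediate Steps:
L(14, 8)*28 = (3*14)*28 = 42*28 = 1176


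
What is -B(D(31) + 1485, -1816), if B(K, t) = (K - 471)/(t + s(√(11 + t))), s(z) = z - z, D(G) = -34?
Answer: 245/454 ≈ 0.53965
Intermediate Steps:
s(z) = 0
B(K, t) = (-471 + K)/t (B(K, t) = (K - 471)/(t + 0) = (-471 + K)/t)
-B(D(31) + 1485, -1816) = -(-471 + (-34 + 1485))/(-1816) = -(-1)*(-471 + 1451)/1816 = -(-1)*980/1816 = -1*(-245/454) = 245/454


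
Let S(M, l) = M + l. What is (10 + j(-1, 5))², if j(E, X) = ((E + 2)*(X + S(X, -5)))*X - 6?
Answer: 841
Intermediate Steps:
j(E, X) = -6 + X*(-5 + 2*X)*(2 + E) (j(E, X) = ((E + 2)*(X + (X - 5)))*X - 6 = ((2 + E)*(X + (-5 + X)))*X - 6 = ((2 + E)*(-5 + 2*X))*X - 6 = ((-5 + 2*X)*(2 + E))*X - 6 = X*(-5 + 2*X)*(2 + E) - 6 = -6 + X*(-5 + 2*X)*(2 + E))
(10 + j(-1, 5))² = (10 + (-6 - 10*5 + 4*5² - 5*(-1)*5 + 2*(-1)*5²))² = (10 + (-6 - 50 + 4*25 + 25 + 2*(-1)*25))² = (10 + (-6 - 50 + 100 + 25 - 50))² = (10 + 19)² = 29² = 841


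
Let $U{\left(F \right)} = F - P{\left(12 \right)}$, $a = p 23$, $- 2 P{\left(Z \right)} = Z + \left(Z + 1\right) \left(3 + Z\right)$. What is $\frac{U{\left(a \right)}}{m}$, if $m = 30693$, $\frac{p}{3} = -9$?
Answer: $- \frac{345}{20462} \approx -0.016861$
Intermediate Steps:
$p = -27$ ($p = 3 \left(-9\right) = -27$)
$P{\left(Z \right)} = - \frac{Z}{2} - \frac{\left(1 + Z\right) \left(3 + Z\right)}{2}$ ($P{\left(Z \right)} = - \frac{Z + \left(Z + 1\right) \left(3 + Z\right)}{2} = - \frac{Z + \left(1 + Z\right) \left(3 + Z\right)}{2} = - \frac{Z}{2} - \frac{\left(1 + Z\right) \left(3 + Z\right)}{2}$)
$a = -621$ ($a = \left(-27\right) 23 = -621$)
$U{\left(F \right)} = \frac{207}{2} + F$ ($U{\left(F \right)} = F - \left(- \frac{3}{2} - 30 - \frac{12^{2}}{2}\right) = F - \left(- \frac{3}{2} - 30 - 72\right) = F - - \frac{207}{2} = F + \frac{207}{2} = \frac{207}{2} + F$)
$\frac{U{\left(a \right)}}{m} = \frac{\frac{207}{2} - 621}{30693} = \left(- \frac{1035}{2}\right) \frac{1}{30693} = - \frac{345}{20462}$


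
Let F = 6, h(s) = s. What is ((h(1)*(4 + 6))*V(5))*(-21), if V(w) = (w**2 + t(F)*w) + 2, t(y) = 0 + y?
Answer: -11970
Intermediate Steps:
t(y) = y
V(w) = 2 + w**2 + 6*w (V(w) = (w**2 + 6*w) + 2 = 2 + w**2 + 6*w)
((h(1)*(4 + 6))*V(5))*(-21) = ((1*(4 + 6))*(2 + 5**2 + 6*5))*(-21) = ((1*10)*(2 + 25 + 30))*(-21) = (10*57)*(-21) = 570*(-21) = -11970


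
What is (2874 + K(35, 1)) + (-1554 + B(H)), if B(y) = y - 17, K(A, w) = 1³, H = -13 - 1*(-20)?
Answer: 1311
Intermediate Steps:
H = 7 (H = -13 + 20 = 7)
K(A, w) = 1
B(y) = -17 + y
(2874 + K(35, 1)) + (-1554 + B(H)) = (2874 + 1) + (-1554 + (-17 + 7)) = 2875 + (-1554 - 10) = 2875 - 1564 = 1311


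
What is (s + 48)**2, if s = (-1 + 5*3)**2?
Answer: 59536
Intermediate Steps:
s = 196 (s = (-1 + 15)**2 = 14**2 = 196)
(s + 48)**2 = (196 + 48)**2 = 244**2 = 59536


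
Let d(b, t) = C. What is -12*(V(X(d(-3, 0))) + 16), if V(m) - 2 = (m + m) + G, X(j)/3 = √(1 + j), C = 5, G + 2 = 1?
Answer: -204 - 72*√6 ≈ -380.36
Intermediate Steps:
G = -1 (G = -2 + 1 = -1)
d(b, t) = 5
X(j) = 3*√(1 + j)
V(m) = 1 + 2*m (V(m) = 2 + ((m + m) - 1) = 2 + (2*m - 1) = 2 + (-1 + 2*m) = 1 + 2*m)
-12*(V(X(d(-3, 0))) + 16) = -12*((1 + 2*(3*√(1 + 5))) + 16) = -12*((1 + 2*(3*√6)) + 16) = -12*((1 + 6*√6) + 16) = -12*(17 + 6*√6) = -204 - 72*√6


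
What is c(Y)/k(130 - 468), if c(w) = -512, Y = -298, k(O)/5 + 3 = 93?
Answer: -256/225 ≈ -1.1378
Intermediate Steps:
k(O) = 450 (k(O) = -15 + 5*93 = -15 + 465 = 450)
c(Y)/k(130 - 468) = -512/450 = -512*1/450 = -256/225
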